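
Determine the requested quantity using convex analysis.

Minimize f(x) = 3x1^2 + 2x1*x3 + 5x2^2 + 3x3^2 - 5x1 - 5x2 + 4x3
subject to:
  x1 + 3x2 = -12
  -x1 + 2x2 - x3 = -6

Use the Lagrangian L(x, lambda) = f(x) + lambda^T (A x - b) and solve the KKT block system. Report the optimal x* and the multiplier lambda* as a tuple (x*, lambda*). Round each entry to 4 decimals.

Form the Lagrangian:
  L(x, lambda) = (1/2) x^T Q x + c^T x + lambda^T (A x - b)
Stationarity (grad_x L = 0): Q x + c + A^T lambda = 0.
Primal feasibility: A x = b.

This gives the KKT block system:
  [ Q   A^T ] [ x     ]   [-c ]
  [ A    0  ] [ lambda ] = [ b ]

Solving the linear system:
  x*      = (-1.1299, -3.6234, -0.1169)
  lambda* = (13.0519, 1.039)
  f(x*)   = 93.0779

x* = (-1.1299, -3.6234, -0.1169), lambda* = (13.0519, 1.039)


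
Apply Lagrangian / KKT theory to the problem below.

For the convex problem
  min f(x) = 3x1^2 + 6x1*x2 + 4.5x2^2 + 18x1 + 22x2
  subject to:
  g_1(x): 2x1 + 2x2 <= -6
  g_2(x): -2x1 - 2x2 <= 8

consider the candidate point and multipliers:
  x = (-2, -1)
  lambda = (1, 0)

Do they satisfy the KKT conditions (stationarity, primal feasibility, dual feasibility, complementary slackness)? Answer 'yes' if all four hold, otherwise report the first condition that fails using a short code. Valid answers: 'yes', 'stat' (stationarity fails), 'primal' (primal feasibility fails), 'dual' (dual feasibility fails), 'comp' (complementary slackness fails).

Gradient of f: grad f(x) = Q x + c = (0, 1)
Constraint values g_i(x) = a_i^T x - b_i:
  g_1((-2, -1)) = 0
  g_2((-2, -1)) = -2
Stationarity residual: grad f(x) + sum_i lambda_i a_i = (2, 3)
  -> stationarity FAILS
Primal feasibility (all g_i <= 0): OK
Dual feasibility (all lambda_i >= 0): OK
Complementary slackness (lambda_i * g_i(x) = 0 for all i): OK

Verdict: the first failing condition is stationarity -> stat.

stat


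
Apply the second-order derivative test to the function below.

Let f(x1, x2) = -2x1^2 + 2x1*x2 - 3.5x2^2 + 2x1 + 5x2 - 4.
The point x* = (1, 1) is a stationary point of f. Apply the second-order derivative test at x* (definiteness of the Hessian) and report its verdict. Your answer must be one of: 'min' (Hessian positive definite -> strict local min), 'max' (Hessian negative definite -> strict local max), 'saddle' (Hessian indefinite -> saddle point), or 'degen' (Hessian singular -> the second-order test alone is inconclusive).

Compute the Hessian H = grad^2 f:
  H = [[-4, 2], [2, -7]]
Verify stationarity: grad f(x*) = H x* + g = (0, 0).
Eigenvalues of H: -8, -3.
Both eigenvalues < 0, so H is negative definite -> x* is a strict local max.

max


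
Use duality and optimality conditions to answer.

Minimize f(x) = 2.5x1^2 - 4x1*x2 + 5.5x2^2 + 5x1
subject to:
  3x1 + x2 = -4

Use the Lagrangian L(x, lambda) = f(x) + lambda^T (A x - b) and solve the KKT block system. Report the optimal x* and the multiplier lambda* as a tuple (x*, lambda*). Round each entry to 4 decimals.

Form the Lagrangian:
  L(x, lambda) = (1/2) x^T Q x + c^T x + lambda^T (A x - b)
Stationarity (grad_x L = 0): Q x + c + A^T lambda = 0.
Primal feasibility: A x = b.

This gives the KKT block system:
  [ Q   A^T ] [ x     ]   [-c ]
  [ A    0  ] [ lambda ] = [ b ]

Solving the linear system:
  x*      = (-1.1953, -0.4141)
  lambda* = (-0.2266)
  f(x*)   = -3.4414

x* = (-1.1953, -0.4141), lambda* = (-0.2266)


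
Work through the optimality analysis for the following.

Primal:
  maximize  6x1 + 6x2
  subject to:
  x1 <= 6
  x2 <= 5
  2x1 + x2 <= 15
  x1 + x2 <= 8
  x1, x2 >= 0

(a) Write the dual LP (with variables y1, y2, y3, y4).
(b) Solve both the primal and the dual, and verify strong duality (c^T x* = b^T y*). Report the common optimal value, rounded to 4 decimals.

The standard primal-dual pair for 'max c^T x s.t. A x <= b, x >= 0' is:
  Dual:  min b^T y  s.t.  A^T y >= c,  y >= 0.

So the dual LP is:
  minimize  6y1 + 5y2 + 15y3 + 8y4
  subject to:
    y1 + 2y3 + y4 >= 6
    y2 + y3 + y4 >= 6
    y1, y2, y3, y4 >= 0

Solving the primal: x* = (6, 2).
  primal value c^T x* = 48.
Solving the dual: y* = (0, 0, 0, 6).
  dual value b^T y* = 48.
Strong duality: c^T x* = b^T y*. Confirmed.

48


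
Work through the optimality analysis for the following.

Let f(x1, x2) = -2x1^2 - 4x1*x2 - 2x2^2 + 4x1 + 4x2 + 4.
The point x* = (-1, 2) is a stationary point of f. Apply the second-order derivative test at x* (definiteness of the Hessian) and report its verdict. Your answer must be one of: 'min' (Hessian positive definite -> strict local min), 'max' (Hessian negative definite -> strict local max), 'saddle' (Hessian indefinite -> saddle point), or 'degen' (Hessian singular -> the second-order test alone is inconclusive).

Compute the Hessian H = grad^2 f:
  H = [[-4, -4], [-4, -4]]
Verify stationarity: grad f(x*) = H x* + g = (0, 0).
Eigenvalues of H: -8, 0.
H has a zero eigenvalue (singular; negative semidefinite but not definite), so H is neither positive definite, negative definite, nor indefinite. The second-order test alone is inconclusive -> degen.
(Indeed, f is constant along the null direction of H through x*, so x* is not a strict local extremum.)

degen


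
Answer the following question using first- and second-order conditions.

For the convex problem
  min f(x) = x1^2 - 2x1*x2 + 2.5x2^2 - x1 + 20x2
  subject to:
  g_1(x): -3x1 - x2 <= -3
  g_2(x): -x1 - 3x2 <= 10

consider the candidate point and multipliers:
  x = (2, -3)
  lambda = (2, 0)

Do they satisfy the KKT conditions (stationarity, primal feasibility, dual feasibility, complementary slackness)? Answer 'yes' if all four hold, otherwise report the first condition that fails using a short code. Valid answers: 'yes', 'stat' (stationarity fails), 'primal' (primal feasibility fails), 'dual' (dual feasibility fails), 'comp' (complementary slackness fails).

Gradient of f: grad f(x) = Q x + c = (9, 1)
Constraint values g_i(x) = a_i^T x - b_i:
  g_1((2, -3)) = 0
  g_2((2, -3)) = -3
Stationarity residual: grad f(x) + sum_i lambda_i a_i = (3, -1)
  -> stationarity FAILS
Primal feasibility (all g_i <= 0): OK
Dual feasibility (all lambda_i >= 0): OK
Complementary slackness (lambda_i * g_i(x) = 0 for all i): OK

Verdict: the first failing condition is stationarity -> stat.

stat


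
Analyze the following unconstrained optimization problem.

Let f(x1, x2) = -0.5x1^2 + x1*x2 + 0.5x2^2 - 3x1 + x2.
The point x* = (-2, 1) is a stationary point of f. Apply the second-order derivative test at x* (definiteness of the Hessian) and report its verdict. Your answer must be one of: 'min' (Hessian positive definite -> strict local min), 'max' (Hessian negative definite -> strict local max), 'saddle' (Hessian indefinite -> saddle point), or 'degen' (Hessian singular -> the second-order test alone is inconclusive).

Compute the Hessian H = grad^2 f:
  H = [[-1, 1], [1, 1]]
Verify stationarity: grad f(x*) = H x* + g = (0, 0).
Eigenvalues of H: -1.4142, 1.4142.
Eigenvalues have mixed signs, so H is indefinite -> x* is a saddle point.

saddle


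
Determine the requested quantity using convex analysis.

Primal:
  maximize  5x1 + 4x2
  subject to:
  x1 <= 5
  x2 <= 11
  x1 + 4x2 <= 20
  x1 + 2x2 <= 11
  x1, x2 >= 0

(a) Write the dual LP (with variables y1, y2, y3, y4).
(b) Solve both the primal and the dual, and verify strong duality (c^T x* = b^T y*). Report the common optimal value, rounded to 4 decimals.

The standard primal-dual pair for 'max c^T x s.t. A x <= b, x >= 0' is:
  Dual:  min b^T y  s.t.  A^T y >= c,  y >= 0.

So the dual LP is:
  minimize  5y1 + 11y2 + 20y3 + 11y4
  subject to:
    y1 + y3 + y4 >= 5
    y2 + 4y3 + 2y4 >= 4
    y1, y2, y3, y4 >= 0

Solving the primal: x* = (5, 3).
  primal value c^T x* = 37.
Solving the dual: y* = (3, 0, 0, 2).
  dual value b^T y* = 37.
Strong duality: c^T x* = b^T y*. Confirmed.

37


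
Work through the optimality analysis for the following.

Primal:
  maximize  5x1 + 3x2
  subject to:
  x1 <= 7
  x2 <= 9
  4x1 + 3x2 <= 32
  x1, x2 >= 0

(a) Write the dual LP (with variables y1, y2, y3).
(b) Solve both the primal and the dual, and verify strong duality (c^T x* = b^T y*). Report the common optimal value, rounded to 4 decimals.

The standard primal-dual pair for 'max c^T x s.t. A x <= b, x >= 0' is:
  Dual:  min b^T y  s.t.  A^T y >= c,  y >= 0.

So the dual LP is:
  minimize  7y1 + 9y2 + 32y3
  subject to:
    y1 + 4y3 >= 5
    y2 + 3y3 >= 3
    y1, y2, y3 >= 0

Solving the primal: x* = (7, 1.3333).
  primal value c^T x* = 39.
Solving the dual: y* = (1, 0, 1).
  dual value b^T y* = 39.
Strong duality: c^T x* = b^T y*. Confirmed.

39


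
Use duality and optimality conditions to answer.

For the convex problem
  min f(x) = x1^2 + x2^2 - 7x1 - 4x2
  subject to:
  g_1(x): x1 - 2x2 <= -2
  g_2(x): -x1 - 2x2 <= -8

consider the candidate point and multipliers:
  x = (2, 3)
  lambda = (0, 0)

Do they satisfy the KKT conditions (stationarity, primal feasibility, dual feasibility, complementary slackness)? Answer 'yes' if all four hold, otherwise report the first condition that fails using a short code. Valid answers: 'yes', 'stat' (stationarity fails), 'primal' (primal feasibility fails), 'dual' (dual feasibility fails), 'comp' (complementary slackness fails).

Gradient of f: grad f(x) = Q x + c = (-3, 2)
Constraint values g_i(x) = a_i^T x - b_i:
  g_1((2, 3)) = -2
  g_2((2, 3)) = 0
Stationarity residual: grad f(x) + sum_i lambda_i a_i = (-3, 2)
  -> stationarity FAILS
Primal feasibility (all g_i <= 0): OK
Dual feasibility (all lambda_i >= 0): OK
Complementary slackness (lambda_i * g_i(x) = 0 for all i): OK

Verdict: the first failing condition is stationarity -> stat.

stat


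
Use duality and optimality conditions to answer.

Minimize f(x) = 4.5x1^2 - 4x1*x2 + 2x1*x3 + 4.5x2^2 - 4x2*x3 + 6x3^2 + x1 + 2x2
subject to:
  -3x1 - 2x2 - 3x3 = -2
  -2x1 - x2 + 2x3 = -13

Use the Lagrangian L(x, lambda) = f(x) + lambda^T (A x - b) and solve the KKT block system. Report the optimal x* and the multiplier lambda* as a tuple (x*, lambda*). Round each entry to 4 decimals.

Form the Lagrangian:
  L(x, lambda) = (1/2) x^T Q x + c^T x + lambda^T (A x - b)
Stationarity (grad_x L = 0): Q x + c + A^T lambda = 0.
Primal feasibility: A x = b.

This gives the KKT block system:
  [ Q   A^T ] [ x     ]   [-c ]
  [ A    0  ] [ lambda ] = [ b ]

Solving the linear system:
  x*      = (3.11, 0.8114, -2.9843)
  lambda* = (-2.1768, 13.1532)
  f(x*)   = 85.6857

x* = (3.11, 0.8114, -2.9843), lambda* = (-2.1768, 13.1532)


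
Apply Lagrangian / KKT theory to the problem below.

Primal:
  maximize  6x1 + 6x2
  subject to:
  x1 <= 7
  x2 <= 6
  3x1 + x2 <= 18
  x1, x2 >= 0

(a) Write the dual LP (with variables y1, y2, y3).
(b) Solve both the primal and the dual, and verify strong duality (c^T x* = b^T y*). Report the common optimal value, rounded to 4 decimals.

The standard primal-dual pair for 'max c^T x s.t. A x <= b, x >= 0' is:
  Dual:  min b^T y  s.t.  A^T y >= c,  y >= 0.

So the dual LP is:
  minimize  7y1 + 6y2 + 18y3
  subject to:
    y1 + 3y3 >= 6
    y2 + y3 >= 6
    y1, y2, y3 >= 0

Solving the primal: x* = (4, 6).
  primal value c^T x* = 60.
Solving the dual: y* = (0, 4, 2).
  dual value b^T y* = 60.
Strong duality: c^T x* = b^T y*. Confirmed.

60


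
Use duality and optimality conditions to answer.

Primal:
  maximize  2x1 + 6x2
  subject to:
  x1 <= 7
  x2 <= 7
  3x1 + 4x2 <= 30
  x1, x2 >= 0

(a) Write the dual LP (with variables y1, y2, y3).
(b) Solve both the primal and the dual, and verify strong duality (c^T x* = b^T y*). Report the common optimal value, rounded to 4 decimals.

The standard primal-dual pair for 'max c^T x s.t. A x <= b, x >= 0' is:
  Dual:  min b^T y  s.t.  A^T y >= c,  y >= 0.

So the dual LP is:
  minimize  7y1 + 7y2 + 30y3
  subject to:
    y1 + 3y3 >= 2
    y2 + 4y3 >= 6
    y1, y2, y3 >= 0

Solving the primal: x* = (0.6667, 7).
  primal value c^T x* = 43.3333.
Solving the dual: y* = (0, 3.3333, 0.6667).
  dual value b^T y* = 43.3333.
Strong duality: c^T x* = b^T y*. Confirmed.

43.3333


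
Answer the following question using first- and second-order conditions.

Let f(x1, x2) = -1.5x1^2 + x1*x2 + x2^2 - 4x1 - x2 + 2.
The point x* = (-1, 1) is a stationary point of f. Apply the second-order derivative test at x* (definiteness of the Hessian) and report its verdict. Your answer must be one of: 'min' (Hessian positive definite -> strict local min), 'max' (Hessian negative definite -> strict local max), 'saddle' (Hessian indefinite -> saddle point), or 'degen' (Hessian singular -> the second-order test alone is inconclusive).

Compute the Hessian H = grad^2 f:
  H = [[-3, 1], [1, 2]]
Verify stationarity: grad f(x*) = H x* + g = (0, 0).
Eigenvalues of H: -3.1926, 2.1926.
Eigenvalues have mixed signs, so H is indefinite -> x* is a saddle point.

saddle


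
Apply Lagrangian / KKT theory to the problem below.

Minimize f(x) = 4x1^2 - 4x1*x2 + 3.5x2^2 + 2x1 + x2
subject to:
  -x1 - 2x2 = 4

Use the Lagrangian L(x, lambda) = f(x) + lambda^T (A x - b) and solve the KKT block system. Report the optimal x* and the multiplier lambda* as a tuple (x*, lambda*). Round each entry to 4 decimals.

Form the Lagrangian:
  L(x, lambda) = (1/2) x^T Q x + c^T x + lambda^T (A x - b)
Stationarity (grad_x L = 0): Q x + c + A^T lambda = 0.
Primal feasibility: A x = b.

This gives the KKT block system:
  [ Q   A^T ] [ x     ]   [-c ]
  [ A    0  ] [ lambda ] = [ b ]

Solving the linear system:
  x*      = (-1.2, -1.4)
  lambda* = (-2)
  f(x*)   = 2.1

x* = (-1.2, -1.4), lambda* = (-2)


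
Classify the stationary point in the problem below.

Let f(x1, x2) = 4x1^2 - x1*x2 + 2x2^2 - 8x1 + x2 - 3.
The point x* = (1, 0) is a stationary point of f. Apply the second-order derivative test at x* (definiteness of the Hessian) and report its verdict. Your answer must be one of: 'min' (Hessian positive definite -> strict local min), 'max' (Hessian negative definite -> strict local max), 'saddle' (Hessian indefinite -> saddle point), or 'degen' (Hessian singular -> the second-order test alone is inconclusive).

Compute the Hessian H = grad^2 f:
  H = [[8, -1], [-1, 4]]
Verify stationarity: grad f(x*) = H x* + g = (0, 0).
Eigenvalues of H: 3.7639, 8.2361.
Both eigenvalues > 0, so H is positive definite -> x* is a strict local min.

min


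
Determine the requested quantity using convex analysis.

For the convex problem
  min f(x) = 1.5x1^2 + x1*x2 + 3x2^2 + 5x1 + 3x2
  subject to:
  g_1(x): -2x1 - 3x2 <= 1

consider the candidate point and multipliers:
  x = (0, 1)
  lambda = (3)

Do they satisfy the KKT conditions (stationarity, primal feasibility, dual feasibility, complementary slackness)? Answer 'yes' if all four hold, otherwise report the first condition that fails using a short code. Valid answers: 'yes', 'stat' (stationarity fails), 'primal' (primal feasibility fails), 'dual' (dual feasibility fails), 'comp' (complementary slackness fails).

Gradient of f: grad f(x) = Q x + c = (6, 9)
Constraint values g_i(x) = a_i^T x - b_i:
  g_1((0, 1)) = -4
Stationarity residual: grad f(x) + sum_i lambda_i a_i = (0, 0)
  -> stationarity OK
Primal feasibility (all g_i <= 0): OK
Dual feasibility (all lambda_i >= 0): OK
Complementary slackness (lambda_i * g_i(x) = 0 for all i): FAILS

Verdict: the first failing condition is complementary_slackness -> comp.

comp


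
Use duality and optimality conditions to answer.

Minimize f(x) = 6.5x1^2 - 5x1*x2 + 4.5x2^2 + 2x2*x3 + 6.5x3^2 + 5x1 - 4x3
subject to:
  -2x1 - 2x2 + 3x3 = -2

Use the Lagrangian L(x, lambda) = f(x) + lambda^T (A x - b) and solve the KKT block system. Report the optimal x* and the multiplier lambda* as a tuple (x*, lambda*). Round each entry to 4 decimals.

Form the Lagrangian:
  L(x, lambda) = (1/2) x^T Q x + c^T x + lambda^T (A x - b)
Stationarity (grad_x L = 0): Q x + c + A^T lambda = 0.
Primal feasibility: A x = b.

This gives the KKT block system:
  [ Q   A^T ] [ x     ]   [-c ]
  [ A    0  ] [ lambda ] = [ b ]

Solving the linear system:
  x*      = (0.1221, 0.5457, -0.2215)
  lambda* = (1.9292)
  f(x*)   = 2.6773

x* = (0.1221, 0.5457, -0.2215), lambda* = (1.9292)


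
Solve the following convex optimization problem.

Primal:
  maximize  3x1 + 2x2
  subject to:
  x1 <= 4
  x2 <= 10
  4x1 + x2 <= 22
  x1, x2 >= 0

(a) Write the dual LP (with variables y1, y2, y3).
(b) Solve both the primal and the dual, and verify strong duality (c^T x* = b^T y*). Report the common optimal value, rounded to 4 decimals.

The standard primal-dual pair for 'max c^T x s.t. A x <= b, x >= 0' is:
  Dual:  min b^T y  s.t.  A^T y >= c,  y >= 0.

So the dual LP is:
  minimize  4y1 + 10y2 + 22y3
  subject to:
    y1 + 4y3 >= 3
    y2 + y3 >= 2
    y1, y2, y3 >= 0

Solving the primal: x* = (3, 10).
  primal value c^T x* = 29.
Solving the dual: y* = (0, 1.25, 0.75).
  dual value b^T y* = 29.
Strong duality: c^T x* = b^T y*. Confirmed.

29


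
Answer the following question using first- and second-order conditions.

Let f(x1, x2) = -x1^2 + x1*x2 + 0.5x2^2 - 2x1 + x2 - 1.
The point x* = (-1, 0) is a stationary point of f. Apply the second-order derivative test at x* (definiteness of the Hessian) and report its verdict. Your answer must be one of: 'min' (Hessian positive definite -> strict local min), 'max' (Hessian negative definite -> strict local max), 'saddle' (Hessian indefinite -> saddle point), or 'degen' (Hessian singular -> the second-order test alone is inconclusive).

Compute the Hessian H = grad^2 f:
  H = [[-2, 1], [1, 1]]
Verify stationarity: grad f(x*) = H x* + g = (0, 0).
Eigenvalues of H: -2.3028, 1.3028.
Eigenvalues have mixed signs, so H is indefinite -> x* is a saddle point.

saddle


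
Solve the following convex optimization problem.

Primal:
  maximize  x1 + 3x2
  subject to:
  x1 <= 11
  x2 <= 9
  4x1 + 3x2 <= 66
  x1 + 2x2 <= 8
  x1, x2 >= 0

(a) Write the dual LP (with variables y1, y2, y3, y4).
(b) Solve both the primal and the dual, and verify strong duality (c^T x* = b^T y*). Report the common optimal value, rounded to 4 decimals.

The standard primal-dual pair for 'max c^T x s.t. A x <= b, x >= 0' is:
  Dual:  min b^T y  s.t.  A^T y >= c,  y >= 0.

So the dual LP is:
  minimize  11y1 + 9y2 + 66y3 + 8y4
  subject to:
    y1 + 4y3 + y4 >= 1
    y2 + 3y3 + 2y4 >= 3
    y1, y2, y3, y4 >= 0

Solving the primal: x* = (0, 4).
  primal value c^T x* = 12.
Solving the dual: y* = (0, 0, 0, 1.5).
  dual value b^T y* = 12.
Strong duality: c^T x* = b^T y*. Confirmed.

12


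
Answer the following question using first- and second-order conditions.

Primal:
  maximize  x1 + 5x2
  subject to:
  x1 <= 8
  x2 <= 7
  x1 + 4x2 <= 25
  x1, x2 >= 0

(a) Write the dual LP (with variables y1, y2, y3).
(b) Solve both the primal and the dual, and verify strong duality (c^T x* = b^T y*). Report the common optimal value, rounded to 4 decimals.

The standard primal-dual pair for 'max c^T x s.t. A x <= b, x >= 0' is:
  Dual:  min b^T y  s.t.  A^T y >= c,  y >= 0.

So the dual LP is:
  minimize  8y1 + 7y2 + 25y3
  subject to:
    y1 + y3 >= 1
    y2 + 4y3 >= 5
    y1, y2, y3 >= 0

Solving the primal: x* = (0, 6.25).
  primal value c^T x* = 31.25.
Solving the dual: y* = (0, 0, 1.25).
  dual value b^T y* = 31.25.
Strong duality: c^T x* = b^T y*. Confirmed.

31.25


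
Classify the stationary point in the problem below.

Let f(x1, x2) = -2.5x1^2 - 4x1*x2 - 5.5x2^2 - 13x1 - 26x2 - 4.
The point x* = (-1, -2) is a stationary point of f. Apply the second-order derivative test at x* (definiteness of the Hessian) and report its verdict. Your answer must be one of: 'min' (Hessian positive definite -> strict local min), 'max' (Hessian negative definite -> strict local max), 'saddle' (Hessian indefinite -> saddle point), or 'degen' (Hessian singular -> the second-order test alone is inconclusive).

Compute the Hessian H = grad^2 f:
  H = [[-5, -4], [-4, -11]]
Verify stationarity: grad f(x*) = H x* + g = (0, 0).
Eigenvalues of H: -13, -3.
Both eigenvalues < 0, so H is negative definite -> x* is a strict local max.

max


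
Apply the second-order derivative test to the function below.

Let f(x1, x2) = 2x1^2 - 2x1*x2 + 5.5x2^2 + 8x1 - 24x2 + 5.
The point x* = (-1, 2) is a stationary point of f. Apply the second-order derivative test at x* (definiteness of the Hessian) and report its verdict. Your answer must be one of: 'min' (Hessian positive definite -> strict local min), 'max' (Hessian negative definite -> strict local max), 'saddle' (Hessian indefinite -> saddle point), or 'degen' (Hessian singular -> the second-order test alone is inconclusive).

Compute the Hessian H = grad^2 f:
  H = [[4, -2], [-2, 11]]
Verify stationarity: grad f(x*) = H x* + g = (0, 0).
Eigenvalues of H: 3.4689, 11.5311.
Both eigenvalues > 0, so H is positive definite -> x* is a strict local min.

min


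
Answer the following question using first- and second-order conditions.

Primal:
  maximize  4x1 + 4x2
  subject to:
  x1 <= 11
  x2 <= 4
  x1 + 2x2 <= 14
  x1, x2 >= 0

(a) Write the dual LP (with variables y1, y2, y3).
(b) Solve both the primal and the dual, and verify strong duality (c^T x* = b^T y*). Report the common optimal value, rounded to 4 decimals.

The standard primal-dual pair for 'max c^T x s.t. A x <= b, x >= 0' is:
  Dual:  min b^T y  s.t.  A^T y >= c,  y >= 0.

So the dual LP is:
  minimize  11y1 + 4y2 + 14y3
  subject to:
    y1 + y3 >= 4
    y2 + 2y3 >= 4
    y1, y2, y3 >= 0

Solving the primal: x* = (11, 1.5).
  primal value c^T x* = 50.
Solving the dual: y* = (2, 0, 2).
  dual value b^T y* = 50.
Strong duality: c^T x* = b^T y*. Confirmed.

50


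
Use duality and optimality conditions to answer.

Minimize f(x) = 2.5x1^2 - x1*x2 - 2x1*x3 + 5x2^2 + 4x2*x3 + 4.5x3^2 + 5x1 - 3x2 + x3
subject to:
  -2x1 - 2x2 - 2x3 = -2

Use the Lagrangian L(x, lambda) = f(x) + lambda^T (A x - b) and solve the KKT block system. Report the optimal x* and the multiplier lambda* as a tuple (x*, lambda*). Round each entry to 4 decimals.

Form the Lagrangian:
  L(x, lambda) = (1/2) x^T Q x + c^T x + lambda^T (A x - b)
Stationarity (grad_x L = 0): Q x + c + A^T lambda = 0.
Primal feasibility: A x = b.

This gives the KKT block system:
  [ Q   A^T ] [ x     ]   [-c ]
  [ A    0  ] [ lambda ] = [ b ]

Solving the linear system:
  x*      = (0.142, 0.7407, 0.1173)
  lambda* = (2.3673)
  f(x*)   = 1.6698

x* = (0.142, 0.7407, 0.1173), lambda* = (2.3673)


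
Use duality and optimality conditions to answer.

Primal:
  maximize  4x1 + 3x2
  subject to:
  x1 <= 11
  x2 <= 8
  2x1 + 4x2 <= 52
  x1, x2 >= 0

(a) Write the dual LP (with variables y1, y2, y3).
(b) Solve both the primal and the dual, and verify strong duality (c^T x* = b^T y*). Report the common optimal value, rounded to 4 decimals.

The standard primal-dual pair for 'max c^T x s.t. A x <= b, x >= 0' is:
  Dual:  min b^T y  s.t.  A^T y >= c,  y >= 0.

So the dual LP is:
  minimize  11y1 + 8y2 + 52y3
  subject to:
    y1 + 2y3 >= 4
    y2 + 4y3 >= 3
    y1, y2, y3 >= 0

Solving the primal: x* = (11, 7.5).
  primal value c^T x* = 66.5.
Solving the dual: y* = (2.5, 0, 0.75).
  dual value b^T y* = 66.5.
Strong duality: c^T x* = b^T y*. Confirmed.

66.5


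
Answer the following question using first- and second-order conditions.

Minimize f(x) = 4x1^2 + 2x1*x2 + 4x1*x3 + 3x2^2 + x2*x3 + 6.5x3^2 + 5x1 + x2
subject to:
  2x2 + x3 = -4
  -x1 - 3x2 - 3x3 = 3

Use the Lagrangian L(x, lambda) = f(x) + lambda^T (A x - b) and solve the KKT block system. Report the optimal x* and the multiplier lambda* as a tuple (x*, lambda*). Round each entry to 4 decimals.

Form the Lagrangian:
  L(x, lambda) = (1/2) x^T Q x + c^T x + lambda^T (A x - b)
Stationarity (grad_x L = 0): Q x + c + A^T lambda = 0.
Primal feasibility: A x = b.

This gives the KKT block system:
  [ Q   A^T ] [ x     ]   [-c ]
  [ A    0  ] [ lambda ] = [ b ]

Solving the linear system:
  x*      = (1.3333, -2.5556, 1.1111)
  lambda* = (27.7778, 15)
  f(x*)   = 35.1111

x* = (1.3333, -2.5556, 1.1111), lambda* = (27.7778, 15)


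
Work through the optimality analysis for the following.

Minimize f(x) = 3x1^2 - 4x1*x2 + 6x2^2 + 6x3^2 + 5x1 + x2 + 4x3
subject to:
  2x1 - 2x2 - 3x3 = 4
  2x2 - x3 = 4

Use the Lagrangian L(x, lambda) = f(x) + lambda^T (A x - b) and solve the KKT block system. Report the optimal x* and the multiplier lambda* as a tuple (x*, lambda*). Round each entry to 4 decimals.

Form the Lagrangian:
  L(x, lambda) = (1/2) x^T Q x + c^T x + lambda^T (A x - b)
Stationarity (grad_x L = 0): Q x + c + A^T lambda = 0.
Primal feasibility: A x = b.

This gives the KKT block system:
  [ Q   A^T ] [ x     ]   [-c ]
  [ A    0  ] [ lambda ] = [ b ]

Solving the linear system:
  x*      = (0.7419, 1.1855, -1.629)
  lambda* = (-2.3548, -8.4839)
  f(x*)   = 20.8669

x* = (0.7419, 1.1855, -1.629), lambda* = (-2.3548, -8.4839)


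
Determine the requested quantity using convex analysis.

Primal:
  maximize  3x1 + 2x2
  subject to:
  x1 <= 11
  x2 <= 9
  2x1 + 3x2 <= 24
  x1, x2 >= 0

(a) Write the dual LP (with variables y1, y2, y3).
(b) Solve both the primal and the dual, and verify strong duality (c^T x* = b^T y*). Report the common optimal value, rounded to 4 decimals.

The standard primal-dual pair for 'max c^T x s.t. A x <= b, x >= 0' is:
  Dual:  min b^T y  s.t.  A^T y >= c,  y >= 0.

So the dual LP is:
  minimize  11y1 + 9y2 + 24y3
  subject to:
    y1 + 2y3 >= 3
    y2 + 3y3 >= 2
    y1, y2, y3 >= 0

Solving the primal: x* = (11, 0.6667).
  primal value c^T x* = 34.3333.
Solving the dual: y* = (1.6667, 0, 0.6667).
  dual value b^T y* = 34.3333.
Strong duality: c^T x* = b^T y*. Confirmed.

34.3333


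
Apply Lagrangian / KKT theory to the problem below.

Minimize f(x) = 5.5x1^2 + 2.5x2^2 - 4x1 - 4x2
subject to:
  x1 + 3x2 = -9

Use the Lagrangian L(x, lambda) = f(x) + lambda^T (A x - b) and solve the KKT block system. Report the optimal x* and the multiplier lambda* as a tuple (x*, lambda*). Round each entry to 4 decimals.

Form the Lagrangian:
  L(x, lambda) = (1/2) x^T Q x + c^T x + lambda^T (A x - b)
Stationarity (grad_x L = 0): Q x + c + A^T lambda = 0.
Primal feasibility: A x = b.

This gives the KKT block system:
  [ Q   A^T ] [ x     ]   [-c ]
  [ A    0  ] [ lambda ] = [ b ]

Solving the linear system:
  x*      = (-0.2019, -2.9327)
  lambda* = (6.2212)
  f(x*)   = 34.2644

x* = (-0.2019, -2.9327), lambda* = (6.2212)


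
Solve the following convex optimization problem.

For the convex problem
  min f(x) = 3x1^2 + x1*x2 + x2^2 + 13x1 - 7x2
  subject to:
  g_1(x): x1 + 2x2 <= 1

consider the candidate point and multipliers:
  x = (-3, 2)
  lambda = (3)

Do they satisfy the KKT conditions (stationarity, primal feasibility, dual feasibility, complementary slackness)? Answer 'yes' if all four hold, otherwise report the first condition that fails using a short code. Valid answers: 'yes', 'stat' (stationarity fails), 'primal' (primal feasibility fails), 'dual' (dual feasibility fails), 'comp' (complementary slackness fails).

Gradient of f: grad f(x) = Q x + c = (-3, -6)
Constraint values g_i(x) = a_i^T x - b_i:
  g_1((-3, 2)) = 0
Stationarity residual: grad f(x) + sum_i lambda_i a_i = (0, 0)
  -> stationarity OK
Primal feasibility (all g_i <= 0): OK
Dual feasibility (all lambda_i >= 0): OK
Complementary slackness (lambda_i * g_i(x) = 0 for all i): OK

Verdict: yes, KKT holds.

yes


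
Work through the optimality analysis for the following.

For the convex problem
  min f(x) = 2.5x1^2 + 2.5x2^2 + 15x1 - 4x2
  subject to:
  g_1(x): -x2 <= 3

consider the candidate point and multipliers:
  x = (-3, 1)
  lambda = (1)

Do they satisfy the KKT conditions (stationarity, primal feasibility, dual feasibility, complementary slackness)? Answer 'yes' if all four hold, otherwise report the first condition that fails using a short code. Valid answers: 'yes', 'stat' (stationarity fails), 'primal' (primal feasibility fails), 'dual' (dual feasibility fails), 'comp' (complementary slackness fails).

Gradient of f: grad f(x) = Q x + c = (0, 1)
Constraint values g_i(x) = a_i^T x - b_i:
  g_1((-3, 1)) = -4
Stationarity residual: grad f(x) + sum_i lambda_i a_i = (0, 0)
  -> stationarity OK
Primal feasibility (all g_i <= 0): OK
Dual feasibility (all lambda_i >= 0): OK
Complementary slackness (lambda_i * g_i(x) = 0 for all i): FAILS

Verdict: the first failing condition is complementary_slackness -> comp.

comp


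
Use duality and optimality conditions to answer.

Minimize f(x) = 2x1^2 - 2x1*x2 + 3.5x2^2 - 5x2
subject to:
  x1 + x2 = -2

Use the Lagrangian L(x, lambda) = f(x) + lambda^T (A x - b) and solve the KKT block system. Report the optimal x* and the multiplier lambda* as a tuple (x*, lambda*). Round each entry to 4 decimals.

Form the Lagrangian:
  L(x, lambda) = (1/2) x^T Q x + c^T x + lambda^T (A x - b)
Stationarity (grad_x L = 0): Q x + c + A^T lambda = 0.
Primal feasibility: A x = b.

This gives the KKT block system:
  [ Q   A^T ] [ x     ]   [-c ]
  [ A    0  ] [ lambda ] = [ b ]

Solving the linear system:
  x*      = (-1.5333, -0.4667)
  lambda* = (5.2)
  f(x*)   = 6.3667

x* = (-1.5333, -0.4667), lambda* = (5.2)


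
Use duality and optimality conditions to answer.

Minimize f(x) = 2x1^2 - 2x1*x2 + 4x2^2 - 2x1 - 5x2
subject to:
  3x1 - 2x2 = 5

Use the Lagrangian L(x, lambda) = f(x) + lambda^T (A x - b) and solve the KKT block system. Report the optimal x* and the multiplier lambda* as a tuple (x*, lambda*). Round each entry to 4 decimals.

Form the Lagrangian:
  L(x, lambda) = (1/2) x^T Q x + c^T x + lambda^T (A x - b)
Stationarity (grad_x L = 0): Q x + c + A^T lambda = 0.
Primal feasibility: A x = b.

This gives the KKT block system:
  [ Q   A^T ] [ x     ]   [-c ]
  [ A    0  ] [ lambda ] = [ b ]

Solving the linear system:
  x*      = (2.1562, 0.7344)
  lambda* = (-1.7188)
  f(x*)   = 0.3047

x* = (2.1562, 0.7344), lambda* = (-1.7188)


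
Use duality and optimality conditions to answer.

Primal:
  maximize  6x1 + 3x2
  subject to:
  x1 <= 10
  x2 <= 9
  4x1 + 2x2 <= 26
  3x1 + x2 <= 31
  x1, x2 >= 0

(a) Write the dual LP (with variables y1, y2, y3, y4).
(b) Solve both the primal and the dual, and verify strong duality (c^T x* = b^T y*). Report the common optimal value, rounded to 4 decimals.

The standard primal-dual pair for 'max c^T x s.t. A x <= b, x >= 0' is:
  Dual:  min b^T y  s.t.  A^T y >= c,  y >= 0.

So the dual LP is:
  minimize  10y1 + 9y2 + 26y3 + 31y4
  subject to:
    y1 + 4y3 + 3y4 >= 6
    y2 + 2y3 + y4 >= 3
    y1, y2, y3, y4 >= 0

Solving the primal: x* = (6.5, 0).
  primal value c^T x* = 39.
Solving the dual: y* = (0, 0, 1.5, 0).
  dual value b^T y* = 39.
Strong duality: c^T x* = b^T y*. Confirmed.

39


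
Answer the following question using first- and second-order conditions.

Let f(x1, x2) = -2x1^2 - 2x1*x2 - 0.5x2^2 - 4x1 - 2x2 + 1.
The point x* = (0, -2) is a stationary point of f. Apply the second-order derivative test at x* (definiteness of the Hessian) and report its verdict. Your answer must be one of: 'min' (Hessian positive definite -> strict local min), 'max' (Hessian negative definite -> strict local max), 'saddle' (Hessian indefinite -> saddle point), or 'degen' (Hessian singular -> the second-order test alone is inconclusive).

Compute the Hessian H = grad^2 f:
  H = [[-4, -2], [-2, -1]]
Verify stationarity: grad f(x*) = H x* + g = (0, 0).
Eigenvalues of H: -5, 0.
H has a zero eigenvalue (singular; negative semidefinite but not definite), so H is neither positive definite, negative definite, nor indefinite. The second-order test alone is inconclusive -> degen.
(Indeed, f is constant along the null direction of H through x*, so x* is not a strict local extremum.)

degen


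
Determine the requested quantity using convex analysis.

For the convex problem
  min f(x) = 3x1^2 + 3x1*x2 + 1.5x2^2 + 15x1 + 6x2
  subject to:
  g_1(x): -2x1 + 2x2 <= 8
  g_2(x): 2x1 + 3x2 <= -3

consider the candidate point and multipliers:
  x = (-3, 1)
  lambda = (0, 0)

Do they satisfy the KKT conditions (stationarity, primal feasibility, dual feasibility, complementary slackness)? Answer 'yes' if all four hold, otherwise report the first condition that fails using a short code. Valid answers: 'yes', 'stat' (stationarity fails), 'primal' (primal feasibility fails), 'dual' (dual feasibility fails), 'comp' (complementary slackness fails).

Gradient of f: grad f(x) = Q x + c = (0, 0)
Constraint values g_i(x) = a_i^T x - b_i:
  g_1((-3, 1)) = 0
  g_2((-3, 1)) = 0
Stationarity residual: grad f(x) + sum_i lambda_i a_i = (0, 0)
  -> stationarity OK
Primal feasibility (all g_i <= 0): OK
Dual feasibility (all lambda_i >= 0): OK
Complementary slackness (lambda_i * g_i(x) = 0 for all i): OK

Verdict: yes, KKT holds.

yes


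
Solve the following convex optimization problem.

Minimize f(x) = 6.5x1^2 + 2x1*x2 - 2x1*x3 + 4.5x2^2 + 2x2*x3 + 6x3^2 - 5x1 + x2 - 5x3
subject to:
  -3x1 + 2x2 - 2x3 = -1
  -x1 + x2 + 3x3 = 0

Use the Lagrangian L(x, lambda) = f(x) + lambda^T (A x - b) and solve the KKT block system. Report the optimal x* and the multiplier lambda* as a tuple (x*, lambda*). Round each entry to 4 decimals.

Form the Lagrangian:
  L(x, lambda) = (1/2) x^T Q x + c^T x + lambda^T (A x - b)
Stationarity (grad_x L = 0): Q x + c + A^T lambda = 0.
Primal feasibility: A x = b.

This gives the KKT block system:
  [ Q   A^T ] [ x     ]   [-c ]
  [ A    0  ] [ lambda ] = [ b ]

Solving the linear system:
  x*      = (0.2363, -0.0502, 0.0955)
  lambda* = (-1.0079, 0.8038)
  f(x*)   = -1.3583

x* = (0.2363, -0.0502, 0.0955), lambda* = (-1.0079, 0.8038)


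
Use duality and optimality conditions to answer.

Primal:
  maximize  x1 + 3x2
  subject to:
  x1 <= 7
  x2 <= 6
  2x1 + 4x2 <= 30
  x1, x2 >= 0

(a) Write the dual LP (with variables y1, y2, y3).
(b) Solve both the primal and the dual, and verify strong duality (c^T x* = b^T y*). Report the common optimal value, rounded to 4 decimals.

The standard primal-dual pair for 'max c^T x s.t. A x <= b, x >= 0' is:
  Dual:  min b^T y  s.t.  A^T y >= c,  y >= 0.

So the dual LP is:
  minimize  7y1 + 6y2 + 30y3
  subject to:
    y1 + 2y3 >= 1
    y2 + 4y3 >= 3
    y1, y2, y3 >= 0

Solving the primal: x* = (3, 6).
  primal value c^T x* = 21.
Solving the dual: y* = (0, 1, 0.5).
  dual value b^T y* = 21.
Strong duality: c^T x* = b^T y*. Confirmed.

21


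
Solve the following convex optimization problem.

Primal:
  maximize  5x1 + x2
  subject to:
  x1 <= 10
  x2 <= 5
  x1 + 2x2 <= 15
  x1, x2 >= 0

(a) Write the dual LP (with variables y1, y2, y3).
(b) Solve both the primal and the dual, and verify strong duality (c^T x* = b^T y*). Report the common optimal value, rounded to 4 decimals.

The standard primal-dual pair for 'max c^T x s.t. A x <= b, x >= 0' is:
  Dual:  min b^T y  s.t.  A^T y >= c,  y >= 0.

So the dual LP is:
  minimize  10y1 + 5y2 + 15y3
  subject to:
    y1 + y3 >= 5
    y2 + 2y3 >= 1
    y1, y2, y3 >= 0

Solving the primal: x* = (10, 2.5).
  primal value c^T x* = 52.5.
Solving the dual: y* = (4.5, 0, 0.5).
  dual value b^T y* = 52.5.
Strong duality: c^T x* = b^T y*. Confirmed.

52.5


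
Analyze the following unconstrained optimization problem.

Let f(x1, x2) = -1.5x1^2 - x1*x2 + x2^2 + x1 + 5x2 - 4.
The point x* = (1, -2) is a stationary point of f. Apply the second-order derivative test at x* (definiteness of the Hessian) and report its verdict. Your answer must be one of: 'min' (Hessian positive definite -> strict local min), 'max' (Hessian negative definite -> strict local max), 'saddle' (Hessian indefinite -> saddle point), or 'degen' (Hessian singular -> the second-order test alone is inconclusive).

Compute the Hessian H = grad^2 f:
  H = [[-3, -1], [-1, 2]]
Verify stationarity: grad f(x*) = H x* + g = (0, 0).
Eigenvalues of H: -3.1926, 2.1926.
Eigenvalues have mixed signs, so H is indefinite -> x* is a saddle point.

saddle


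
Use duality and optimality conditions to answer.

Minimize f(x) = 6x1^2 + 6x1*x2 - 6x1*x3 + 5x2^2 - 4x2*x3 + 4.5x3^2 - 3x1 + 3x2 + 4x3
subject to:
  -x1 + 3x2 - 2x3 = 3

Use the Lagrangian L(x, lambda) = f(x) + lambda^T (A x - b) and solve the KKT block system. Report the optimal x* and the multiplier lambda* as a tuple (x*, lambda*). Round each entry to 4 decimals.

Form the Lagrangian:
  L(x, lambda) = (1/2) x^T Q x + c^T x + lambda^T (A x - b)
Stationarity (grad_x L = 0): Q x + c + A^T lambda = 0.
Primal feasibility: A x = b.

This gives the KKT block system:
  [ Q   A^T ] [ x     ]   [-c ]
  [ A    0  ] [ lambda ] = [ b ]

Solving the linear system:
  x*      = (-0.5024, 0.0743, -1.1373)
  lambda* = (-1.7593)
  f(x*)   = 1.2294

x* = (-0.5024, 0.0743, -1.1373), lambda* = (-1.7593)


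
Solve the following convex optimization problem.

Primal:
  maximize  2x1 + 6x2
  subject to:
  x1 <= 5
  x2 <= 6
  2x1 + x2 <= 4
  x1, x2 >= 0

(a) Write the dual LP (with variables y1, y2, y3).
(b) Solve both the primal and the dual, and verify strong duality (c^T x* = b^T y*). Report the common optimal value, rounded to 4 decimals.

The standard primal-dual pair for 'max c^T x s.t. A x <= b, x >= 0' is:
  Dual:  min b^T y  s.t.  A^T y >= c,  y >= 0.

So the dual LP is:
  minimize  5y1 + 6y2 + 4y3
  subject to:
    y1 + 2y3 >= 2
    y2 + y3 >= 6
    y1, y2, y3 >= 0

Solving the primal: x* = (0, 4).
  primal value c^T x* = 24.
Solving the dual: y* = (0, 0, 6).
  dual value b^T y* = 24.
Strong duality: c^T x* = b^T y*. Confirmed.

24


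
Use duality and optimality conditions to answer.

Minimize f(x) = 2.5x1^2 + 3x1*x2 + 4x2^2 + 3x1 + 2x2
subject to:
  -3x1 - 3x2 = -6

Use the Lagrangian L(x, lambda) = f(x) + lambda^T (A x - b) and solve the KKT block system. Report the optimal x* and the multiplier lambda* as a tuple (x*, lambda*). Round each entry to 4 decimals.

Form the Lagrangian:
  L(x, lambda) = (1/2) x^T Q x + c^T x + lambda^T (A x - b)
Stationarity (grad_x L = 0): Q x + c + A^T lambda = 0.
Primal feasibility: A x = b.

This gives the KKT block system:
  [ Q   A^T ] [ x     ]   [-c ]
  [ A    0  ] [ lambda ] = [ b ]

Solving the linear system:
  x*      = (1.2857, 0.7143)
  lambda* = (3.8571)
  f(x*)   = 14.2143

x* = (1.2857, 0.7143), lambda* = (3.8571)


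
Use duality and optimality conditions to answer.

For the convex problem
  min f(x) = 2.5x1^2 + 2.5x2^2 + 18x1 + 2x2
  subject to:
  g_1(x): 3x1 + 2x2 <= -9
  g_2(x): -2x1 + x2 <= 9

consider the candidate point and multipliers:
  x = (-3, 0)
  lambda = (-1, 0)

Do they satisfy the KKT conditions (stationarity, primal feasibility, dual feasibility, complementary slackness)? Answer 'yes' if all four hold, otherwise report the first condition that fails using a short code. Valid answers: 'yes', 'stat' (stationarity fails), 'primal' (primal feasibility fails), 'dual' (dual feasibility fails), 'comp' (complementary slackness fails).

Gradient of f: grad f(x) = Q x + c = (3, 2)
Constraint values g_i(x) = a_i^T x - b_i:
  g_1((-3, 0)) = 0
  g_2((-3, 0)) = -3
Stationarity residual: grad f(x) + sum_i lambda_i a_i = (0, 0)
  -> stationarity OK
Primal feasibility (all g_i <= 0): OK
Dual feasibility (all lambda_i >= 0): FAILS
Complementary slackness (lambda_i * g_i(x) = 0 for all i): OK

Verdict: the first failing condition is dual_feasibility -> dual.

dual


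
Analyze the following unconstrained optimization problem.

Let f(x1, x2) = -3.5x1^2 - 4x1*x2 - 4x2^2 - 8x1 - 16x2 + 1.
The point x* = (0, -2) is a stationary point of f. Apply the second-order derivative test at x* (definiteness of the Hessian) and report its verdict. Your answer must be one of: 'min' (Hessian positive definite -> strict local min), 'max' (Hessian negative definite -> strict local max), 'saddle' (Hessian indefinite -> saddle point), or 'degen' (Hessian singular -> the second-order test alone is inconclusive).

Compute the Hessian H = grad^2 f:
  H = [[-7, -4], [-4, -8]]
Verify stationarity: grad f(x*) = H x* + g = (0, 0).
Eigenvalues of H: -11.5311, -3.4689.
Both eigenvalues < 0, so H is negative definite -> x* is a strict local max.

max


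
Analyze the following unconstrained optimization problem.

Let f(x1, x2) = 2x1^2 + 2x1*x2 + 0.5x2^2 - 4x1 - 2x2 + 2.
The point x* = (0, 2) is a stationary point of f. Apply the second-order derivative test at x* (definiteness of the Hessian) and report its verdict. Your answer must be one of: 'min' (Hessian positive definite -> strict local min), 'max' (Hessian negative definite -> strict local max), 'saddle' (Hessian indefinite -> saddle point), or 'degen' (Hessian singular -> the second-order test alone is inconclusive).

Compute the Hessian H = grad^2 f:
  H = [[4, 2], [2, 1]]
Verify stationarity: grad f(x*) = H x* + g = (0, 0).
Eigenvalues of H: 0, 5.
H has a zero eigenvalue (singular; positive semidefinite but not definite), so H is neither positive definite, negative definite, nor indefinite. The second-order test alone is inconclusive -> degen.
(Indeed, f is constant along the null direction of H through x*, so x* is not a strict local extremum.)

degen
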